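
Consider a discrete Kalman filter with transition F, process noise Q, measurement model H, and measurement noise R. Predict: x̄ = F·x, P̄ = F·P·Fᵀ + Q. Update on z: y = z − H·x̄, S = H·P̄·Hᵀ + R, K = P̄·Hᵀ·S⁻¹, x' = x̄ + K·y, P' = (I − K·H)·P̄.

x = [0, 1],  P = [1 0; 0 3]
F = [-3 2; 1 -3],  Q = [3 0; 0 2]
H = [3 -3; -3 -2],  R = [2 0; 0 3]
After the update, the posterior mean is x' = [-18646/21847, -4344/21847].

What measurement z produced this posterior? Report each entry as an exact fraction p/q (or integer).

x̄ = F·x = [2, -3]
P̄ = F·P·Fᵀ + Q = [24 -21; -21 30]
S = H·P̄·Hᵀ + R = [866 -99; -99 87]
K = P̄·Hᵀ·S⁻¹ = [2925/21847 -4205/21847; -4338/21847 -4183/21847]
x' − x̄ = [-62340/21847, 61197/21847] = K·y
y = (KᵀK)⁻¹·Kᵀ·(x' − x̄) = [-17, 3]
z = y + H·x̄ = [-17, 3] + [15, 0] = [-2, 3]

z = [-2, 3]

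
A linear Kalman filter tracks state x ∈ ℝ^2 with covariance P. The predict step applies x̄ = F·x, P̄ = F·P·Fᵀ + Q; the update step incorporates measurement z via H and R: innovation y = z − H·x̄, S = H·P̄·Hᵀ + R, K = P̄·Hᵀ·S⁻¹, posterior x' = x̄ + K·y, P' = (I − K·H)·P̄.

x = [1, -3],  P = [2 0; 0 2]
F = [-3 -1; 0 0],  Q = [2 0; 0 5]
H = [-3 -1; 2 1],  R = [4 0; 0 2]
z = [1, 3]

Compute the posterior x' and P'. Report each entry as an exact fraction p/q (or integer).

x' = [-11/224, 45/32]
P' = [209/224 -55/32; -55/32 135/32]

x̄ = F·x = [0, 0]
P̄ = F·P·Fᵀ + Q = [22 0; 0 5]
y = z − H·x̄ = [1, 3]
S = H·P̄·Hᵀ + R = [207 -137; -137 95]
K = P̄·Hᵀ·S⁻¹ = [-121/448 33/448; 15/64 25/64]
x' = x̄ + K·y = [-11/224, 45/32]
P' = (I − K·H)·P̄ = [209/224 -55/32; -55/32 135/32]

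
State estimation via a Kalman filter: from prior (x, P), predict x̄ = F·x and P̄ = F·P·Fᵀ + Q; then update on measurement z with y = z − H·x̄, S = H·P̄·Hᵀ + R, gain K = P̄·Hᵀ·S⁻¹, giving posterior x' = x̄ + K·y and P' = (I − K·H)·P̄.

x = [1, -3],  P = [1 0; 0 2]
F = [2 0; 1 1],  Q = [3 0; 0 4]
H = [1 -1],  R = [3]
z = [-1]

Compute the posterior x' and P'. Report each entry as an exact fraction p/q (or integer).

x' = [1/13, -1/13]
P' = [66/13 51/13; 51/13 66/13]

x̄ = F·x = [2, -2]
P̄ = F·P·Fᵀ + Q = [7 2; 2 7]
y = z − H·x̄ = [-5]
S = H·P̄·Hᵀ + R = [13]
K = P̄·Hᵀ·S⁻¹ = [5/13; -5/13]
x' = x̄ + K·y = [1/13, -1/13]
P' = (I − K·H)·P̄ = [66/13 51/13; 51/13 66/13]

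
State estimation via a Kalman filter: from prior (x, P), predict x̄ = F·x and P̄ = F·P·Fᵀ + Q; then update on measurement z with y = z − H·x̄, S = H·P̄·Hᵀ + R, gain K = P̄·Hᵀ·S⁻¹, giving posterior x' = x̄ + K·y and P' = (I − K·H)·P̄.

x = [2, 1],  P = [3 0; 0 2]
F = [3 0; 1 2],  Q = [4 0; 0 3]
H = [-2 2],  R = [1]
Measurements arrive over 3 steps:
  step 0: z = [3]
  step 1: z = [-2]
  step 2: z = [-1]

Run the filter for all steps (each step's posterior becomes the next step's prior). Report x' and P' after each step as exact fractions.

step 0: x' = [346/109, 506/109], P' = [1443/109 1421/109; 1421/109 1426/109]
step 1: x' = [43158/3593, 39994/3593], P' = [430627/3593 430059/3593; 430059/3593 430362/3593]
step 2: x' = [4167234/118133, 4103636/118133], P' = [127546515/118133 127528735/118133; 127528735/118133 127539590/118133]

step 0: x̄ = F·x = [6, 4]
step 0: P̄ = F·P·Fᵀ + Q = [31 9; 9 14]
step 0: y = z − H·x̄ = [7]
step 0: S = H·P̄·Hᵀ + R = [109]
step 0: K = P̄·Hᵀ·S⁻¹ = [-44/109; 10/109]
step 0: x' = x̄ + K·y = [346/109, 506/109]
step 0: P' = (I − K·H)·P̄ = [1443/109 1421/109; 1421/109 1426/109]
step 1: x̄ = F·x = [1038/109, 1358/109]
step 1: P̄ = F·P·Fᵀ + Q = [13423/109 12855/109; 12855/109 13158/109]
step 1: y = z − H·x̄ = [-858/109]
step 1: S = H·P̄·Hᵀ + R = [3593/109]
step 1: K = P̄·Hᵀ·S⁻¹ = [-1136/3593; 606/3593]
step 1: x' = x̄ + K·y = [43158/3593, 39994/3593]
step 1: P' = (I − K·H)·P̄ = [430627/3593 430059/3593; 430059/3593 430362/3593]
step 2: x̄ = F·x = [129474/3593, 123146/3593]
step 2: P̄ = F·P·Fᵀ + Q = [3890015/3593 3872235/3593; 3872235/3593 3883090/3593]
step 2: y = z − H·x̄ = [9063/3593]
step 2: S = H·P̄·Hᵀ + R = [118133/3593]
step 2: K = P̄·Hᵀ·S⁻¹ = [-35560/118133; 21710/118133]
step 2: x' = x̄ + K·y = [4167234/118133, 4103636/118133]
step 2: P' = (I − K·H)·P̄ = [127546515/118133 127528735/118133; 127528735/118133 127539590/118133]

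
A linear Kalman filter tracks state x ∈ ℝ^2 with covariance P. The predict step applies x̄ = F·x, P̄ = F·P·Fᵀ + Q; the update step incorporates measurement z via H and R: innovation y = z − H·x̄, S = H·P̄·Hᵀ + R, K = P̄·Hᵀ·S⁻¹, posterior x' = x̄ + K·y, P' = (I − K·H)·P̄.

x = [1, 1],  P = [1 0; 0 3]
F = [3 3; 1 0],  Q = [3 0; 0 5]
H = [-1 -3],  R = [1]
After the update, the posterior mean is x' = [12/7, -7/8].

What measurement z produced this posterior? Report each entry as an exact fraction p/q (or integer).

x̄ = F·x = [6, 1]
P̄ = F·P·Fᵀ + Q = [39 3; 3 6]
S = H·P̄·Hᵀ + R = [112]
K = P̄·Hᵀ·S⁻¹ = [-3/7; -3/16]
x' − x̄ = [-30/7, -15/8] = K·y
y = (KᵀK)⁻¹·Kᵀ·(x' − x̄) = [10]
z = y + H·x̄ = [10] + [-9] = [1]

z = [1]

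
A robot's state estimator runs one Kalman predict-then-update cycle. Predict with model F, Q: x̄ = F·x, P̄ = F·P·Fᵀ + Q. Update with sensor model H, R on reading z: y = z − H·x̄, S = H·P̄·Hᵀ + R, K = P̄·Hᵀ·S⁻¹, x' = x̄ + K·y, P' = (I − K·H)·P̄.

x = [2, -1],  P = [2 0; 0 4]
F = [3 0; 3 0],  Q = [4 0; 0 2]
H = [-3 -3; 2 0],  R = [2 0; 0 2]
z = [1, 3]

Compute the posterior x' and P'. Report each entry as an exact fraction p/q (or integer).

x' = [127/120, -201/160]
P' = [17/45 -7/20; -7/20 43/80]

x̄ = F·x = [6, 6]
P̄ = F·P·Fᵀ + Q = [22 18; 18 20]
y = z − H·x̄ = [37, -9]
S = H·P̄·Hᵀ + R = [704 -240; -240 90]
K = P̄·Hᵀ·S⁻¹ = [-1/24 17/45; -9/32 -7/20]
x' = x̄ + K·y = [127/120, -201/160]
P' = (I − K·H)·P̄ = [17/45 -7/20; -7/20 43/80]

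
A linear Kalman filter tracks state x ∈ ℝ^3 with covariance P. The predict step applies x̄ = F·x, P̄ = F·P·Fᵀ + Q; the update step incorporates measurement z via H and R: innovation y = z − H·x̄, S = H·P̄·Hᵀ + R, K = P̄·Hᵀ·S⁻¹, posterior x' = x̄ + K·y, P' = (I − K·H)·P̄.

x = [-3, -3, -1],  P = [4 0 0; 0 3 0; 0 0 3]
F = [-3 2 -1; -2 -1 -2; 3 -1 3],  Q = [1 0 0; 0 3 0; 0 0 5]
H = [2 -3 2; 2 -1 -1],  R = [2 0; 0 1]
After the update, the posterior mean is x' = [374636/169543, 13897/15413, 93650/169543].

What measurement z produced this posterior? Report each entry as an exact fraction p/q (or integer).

x̄ = F·x = [4, 11, -9]
P̄ = F·P·Fᵀ + Q = [52 24 -51; 24 34 -39; -51 -39 71]
S = H·P̄·Hᵀ + R = [572 -165; -165 344]
K = P̄·Hᵀ·S⁻¹ = [-2465/169543 5762/15413; -3333/15413 776/15413; 31898/169543 -4613/15413]
x' − x̄ = [-303536/169543, -155646/15413, 1619537/169543] = K·y
y = (KᵀK)⁻¹·Kᵀ·(x' − x̄) = [46, -3]
z = y + H·x̄ = [46, -3] + [-43, 6] = [3, 3]

z = [3, 3]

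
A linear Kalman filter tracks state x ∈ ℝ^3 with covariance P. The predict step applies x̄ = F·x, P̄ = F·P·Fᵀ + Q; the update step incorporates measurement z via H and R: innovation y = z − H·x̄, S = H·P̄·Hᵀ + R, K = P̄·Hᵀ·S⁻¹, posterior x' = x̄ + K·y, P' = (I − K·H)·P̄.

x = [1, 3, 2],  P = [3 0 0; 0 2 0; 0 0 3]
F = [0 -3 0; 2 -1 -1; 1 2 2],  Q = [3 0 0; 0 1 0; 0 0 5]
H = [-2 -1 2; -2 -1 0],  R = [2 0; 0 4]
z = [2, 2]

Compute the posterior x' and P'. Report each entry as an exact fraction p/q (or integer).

x' = [-149/117, 278/351, 95/351]
P' = [1067/351 -5138/1053 580/1053; -5138/1053 34472/3159 1952/3159; 580/1053 1952/3159 4172/3159]

x̄ = F·x = [-9, -3, 11]
P̄ = F·P·Fᵀ + Q = [21 6 -12; 6 18 -4; -12 -4 28]
y = z − H·x̄ = [-41, -19]
S = H·P̄·Hᵀ + R = [352 182; 182 130]
K = P̄·Hᵀ·S⁻¹ = [-4/81 -316/1053; 10/243 -911/3159; 112/243 -1358/3159]
x' = x̄ + K·y = [-149/117, 278/351, 95/351]
P' = (I − K·H)·P̄ = [1067/351 -5138/1053 580/1053; -5138/1053 34472/3159 1952/3159; 580/1053 1952/3159 4172/3159]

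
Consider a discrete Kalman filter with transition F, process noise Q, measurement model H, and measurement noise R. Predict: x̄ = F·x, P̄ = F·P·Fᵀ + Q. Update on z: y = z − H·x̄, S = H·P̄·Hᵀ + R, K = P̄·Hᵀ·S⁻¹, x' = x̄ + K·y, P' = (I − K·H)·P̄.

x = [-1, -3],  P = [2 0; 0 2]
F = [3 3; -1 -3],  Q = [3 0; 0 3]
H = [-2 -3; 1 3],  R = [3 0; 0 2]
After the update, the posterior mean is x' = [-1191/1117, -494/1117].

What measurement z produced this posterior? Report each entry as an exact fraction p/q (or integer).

x̄ = F·x = [-12, 10]
P̄ = F·P·Fᵀ + Q = [39 -24; -24 23]
S = H·P̄·Hᵀ + R = [78 -69; -69 104]
K = P̄·Hᵀ·S⁻¹ = [-967/1117 -996/1117; 307/1117 687/1117]
x' − x̄ = [12213/1117, -11664/1117] = K·y
y = (KᵀK)⁻¹·Kᵀ·(x' − x̄) = [9, -21]
z = y + H·x̄ = [9, -21] + [-6, 18] = [3, -3]

z = [3, -3]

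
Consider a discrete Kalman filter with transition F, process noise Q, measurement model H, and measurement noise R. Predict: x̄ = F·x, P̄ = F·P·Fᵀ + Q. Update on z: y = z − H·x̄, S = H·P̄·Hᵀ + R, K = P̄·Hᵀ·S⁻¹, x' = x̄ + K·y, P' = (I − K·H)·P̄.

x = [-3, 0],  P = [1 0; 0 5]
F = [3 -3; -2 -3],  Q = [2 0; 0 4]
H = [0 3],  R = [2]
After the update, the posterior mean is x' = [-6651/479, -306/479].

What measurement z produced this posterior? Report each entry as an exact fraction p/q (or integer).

x̄ = F·x = [-9, 6]
P̄ = F·P·Fᵀ + Q = [56 39; 39 53]
S = H·P̄·Hᵀ + R = [479]
K = P̄·Hᵀ·S⁻¹ = [117/479; 159/479]
x' − x̄ = [-2340/479, -3180/479] = K·y
y = (KᵀK)⁻¹·Kᵀ·(x' − x̄) = [-20]
z = y + H·x̄ = [-20] + [18] = [-2]

z = [-2]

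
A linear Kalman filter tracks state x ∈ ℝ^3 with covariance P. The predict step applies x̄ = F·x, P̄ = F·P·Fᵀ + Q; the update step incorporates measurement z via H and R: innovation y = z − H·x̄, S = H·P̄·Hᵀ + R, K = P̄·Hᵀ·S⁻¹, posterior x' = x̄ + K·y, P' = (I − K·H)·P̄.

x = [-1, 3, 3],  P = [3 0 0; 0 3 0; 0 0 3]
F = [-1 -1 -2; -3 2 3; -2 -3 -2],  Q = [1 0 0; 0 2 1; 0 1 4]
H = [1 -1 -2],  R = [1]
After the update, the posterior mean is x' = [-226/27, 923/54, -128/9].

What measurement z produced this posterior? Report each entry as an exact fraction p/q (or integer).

z = [3]

x̄ = F·x = [-8, 18, -13]
P̄ = F·P·Fᵀ + Q = [19 -15 27; -15 68 -17; 27 -17 55]
S = H·P̄·Hᵀ + R = [162]
K = P̄·Hᵀ·S⁻¹ = [-10/81; -49/162; -11/27]
x' − x̄ = [-10/27, -49/54, -11/9] = K·y
y = (KᵀK)⁻¹·Kᵀ·(x' − x̄) = [3]
z = y + H·x̄ = [3] + [0] = [3]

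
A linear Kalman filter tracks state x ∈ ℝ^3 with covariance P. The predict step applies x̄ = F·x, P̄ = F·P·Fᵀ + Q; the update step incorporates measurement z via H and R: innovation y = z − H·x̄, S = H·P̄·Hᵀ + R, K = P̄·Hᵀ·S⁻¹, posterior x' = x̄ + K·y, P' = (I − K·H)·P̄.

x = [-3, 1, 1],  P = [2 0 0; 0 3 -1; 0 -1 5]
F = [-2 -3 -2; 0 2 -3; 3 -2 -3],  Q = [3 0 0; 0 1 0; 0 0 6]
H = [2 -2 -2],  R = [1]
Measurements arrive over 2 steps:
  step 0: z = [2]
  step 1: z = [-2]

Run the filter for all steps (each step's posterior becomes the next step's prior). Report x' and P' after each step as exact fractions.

step 0: x̄ = F·x = [1, -1, -14]
step 0: P̄ = F·P·Fᵀ + Q = [46 7 23; 7 70 33; 23 33 69]
step 0: y = z − H·x̄ = [-30]
step 0: S = H·P̄·Hᵀ + R = [765]
step 0: K = P̄·Hᵀ·S⁻¹ = [32/765; -64/255; -158/765]
step 0: x' = x̄ + K·y = [-13/51, 111/17, -398/51]
step 0: P' = (I − K·H)·P̄ = [34166/765 3833/255 22651/765; 3833/255 1854/85 -1697/255; 22651/765 -1697/255 27821/765]
step 1: x̄ = F·x = [-59/17, 620/17, 163/17]
step 1: P̄ = F·P·Fᵀ + Q = [73169/85 2917/17 -6848/85; 2917/17 8422/17 1084/17; -6848/85 1084/17 2491/85]
step 1: y = z − H·x̄ = [1650/17]
step 1: S = H·P̄·Hᵀ + R = [452629/85]
step 1: K = P̄·Hᵀ·S⁻¹ = [130864/452629; -65890/452629; -29518/452629]
step 1: x' = x̄ + K·y = [11130617/452629, 10112440/452629, 1474931/452629]
step 1: P' = (I − K·H)·P̄ = [188153233/452629 179108505/452629 8979296/452629; 179108505/452629 173161354/452629 5980096/452629; 8979296/452629 5980096/452629 3013959/452629]

step 0: x' = [-13/51, 111/17, -398/51], P' = [34166/765 3833/255 22651/765; 3833/255 1854/85 -1697/255; 22651/765 -1697/255 27821/765]
step 1: x' = [11130617/452629, 10112440/452629, 1474931/452629], P' = [188153233/452629 179108505/452629 8979296/452629; 179108505/452629 173161354/452629 5980096/452629; 8979296/452629 5980096/452629 3013959/452629]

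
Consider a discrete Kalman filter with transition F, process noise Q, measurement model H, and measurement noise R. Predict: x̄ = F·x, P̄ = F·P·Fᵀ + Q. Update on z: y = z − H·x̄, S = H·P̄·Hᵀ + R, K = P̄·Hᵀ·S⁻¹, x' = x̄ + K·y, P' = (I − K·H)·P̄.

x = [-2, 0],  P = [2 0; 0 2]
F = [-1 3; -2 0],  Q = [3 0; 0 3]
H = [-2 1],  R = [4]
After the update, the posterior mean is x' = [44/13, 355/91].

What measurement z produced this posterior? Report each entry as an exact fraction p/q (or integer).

z = [-3]

x̄ = F·x = [2, 4]
P̄ = F·P·Fᵀ + Q = [23 4; 4 11]
S = H·P̄·Hᵀ + R = [91]
K = P̄·Hᵀ·S⁻¹ = [-6/13; 3/91]
x' − x̄ = [18/13, -9/91] = K·y
y = (KᵀK)⁻¹·Kᵀ·(x' − x̄) = [-3]
z = y + H·x̄ = [-3] + [0] = [-3]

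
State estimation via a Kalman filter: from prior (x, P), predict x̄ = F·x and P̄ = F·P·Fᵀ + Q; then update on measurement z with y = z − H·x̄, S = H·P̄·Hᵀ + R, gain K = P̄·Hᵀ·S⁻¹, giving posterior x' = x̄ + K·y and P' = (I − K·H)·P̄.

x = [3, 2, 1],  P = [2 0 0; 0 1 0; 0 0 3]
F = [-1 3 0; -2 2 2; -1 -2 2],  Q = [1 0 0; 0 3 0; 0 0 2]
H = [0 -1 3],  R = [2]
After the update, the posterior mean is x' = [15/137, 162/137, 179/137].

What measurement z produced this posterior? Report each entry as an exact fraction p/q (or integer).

z = [3]

x̄ = F·x = [3, 0, -5]
P̄ = F·P·Fᵀ + Q = [12 10 -4; 10 27 12; -4 12 20]
S = H·P̄·Hᵀ + R = [137]
K = P̄·Hᵀ·S⁻¹ = [-22/137; 9/137; 48/137]
x' − x̄ = [-396/137, 162/137, 864/137] = K·y
y = (KᵀK)⁻¹·Kᵀ·(x' − x̄) = [18]
z = y + H·x̄ = [18] + [-15] = [3]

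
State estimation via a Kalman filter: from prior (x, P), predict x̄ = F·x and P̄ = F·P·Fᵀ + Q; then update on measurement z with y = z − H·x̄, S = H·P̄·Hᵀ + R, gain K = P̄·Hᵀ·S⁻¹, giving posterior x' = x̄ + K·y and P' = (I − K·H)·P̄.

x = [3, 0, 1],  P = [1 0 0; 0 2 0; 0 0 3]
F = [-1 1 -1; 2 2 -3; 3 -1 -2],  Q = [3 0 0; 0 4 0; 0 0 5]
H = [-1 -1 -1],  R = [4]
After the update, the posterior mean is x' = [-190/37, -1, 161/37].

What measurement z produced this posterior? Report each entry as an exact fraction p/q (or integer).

x̄ = F·x = [-4, 3, 7]
P̄ = F·P·Fᵀ + Q = [9 11 1; 11 43 20; 1 20 28]
S = H·P̄·Hᵀ + R = [148]
K = P̄·Hᵀ·S⁻¹ = [-21/148; -1/2; -49/148]
x' − x̄ = [-42/37, -4, -98/37] = K·y
y = (KᵀK)⁻¹·Kᵀ·(x' − x̄) = [8]
z = y + H·x̄ = [8] + [-6] = [2]

z = [2]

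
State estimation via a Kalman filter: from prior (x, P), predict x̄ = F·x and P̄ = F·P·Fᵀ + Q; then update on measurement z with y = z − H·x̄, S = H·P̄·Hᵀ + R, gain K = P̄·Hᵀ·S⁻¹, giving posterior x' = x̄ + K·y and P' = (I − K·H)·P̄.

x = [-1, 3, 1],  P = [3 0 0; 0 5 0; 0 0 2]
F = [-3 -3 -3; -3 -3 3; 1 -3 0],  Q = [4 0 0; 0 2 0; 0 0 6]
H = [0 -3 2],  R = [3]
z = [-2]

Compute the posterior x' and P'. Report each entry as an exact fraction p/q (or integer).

x̄ = F·x = [-9, -3, -10]
P̄ = F·P·Fᵀ + Q = [94 54 36; 54 92 36; 36 36 54]
y = z − H·x̄ = [9]
S = H·P̄·Hᵀ + R = [615]
K = P̄·Hᵀ·S⁻¹ = [-6/41; -68/205; 0]
x' = x̄ + K·y = [-423/41, -1227/205, -10]
P' = (I − K·H)·P̄ = [3314/41 990/41 36; 990/41 4988/205 36; 36 36 54]

x' = [-423/41, -1227/205, -10]
P' = [3314/41 990/41 36; 990/41 4988/205 36; 36 36 54]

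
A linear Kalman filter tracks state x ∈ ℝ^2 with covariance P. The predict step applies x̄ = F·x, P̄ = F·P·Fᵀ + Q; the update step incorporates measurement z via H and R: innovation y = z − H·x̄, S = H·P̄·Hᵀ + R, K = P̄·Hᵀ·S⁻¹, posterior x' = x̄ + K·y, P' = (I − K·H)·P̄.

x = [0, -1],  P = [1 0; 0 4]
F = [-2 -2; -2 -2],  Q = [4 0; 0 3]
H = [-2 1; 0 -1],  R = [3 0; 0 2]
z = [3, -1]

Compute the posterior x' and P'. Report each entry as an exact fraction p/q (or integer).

x' = [-642/761, 675/761]
P' = [904/761 728/761; 728/761 1354/761]

x̄ = F·x = [2, 2]
P̄ = F·P·Fᵀ + Q = [24 20; 20 23]
y = z − H·x̄ = [5, 1]
S = H·P̄·Hᵀ + R = [42 17; 17 25]
K = P̄·Hᵀ·S⁻¹ = [-360/761 -364/761; -34/761 -677/761]
x' = x̄ + K·y = [-642/761, 675/761]
P' = (I − K·H)·P̄ = [904/761 728/761; 728/761 1354/761]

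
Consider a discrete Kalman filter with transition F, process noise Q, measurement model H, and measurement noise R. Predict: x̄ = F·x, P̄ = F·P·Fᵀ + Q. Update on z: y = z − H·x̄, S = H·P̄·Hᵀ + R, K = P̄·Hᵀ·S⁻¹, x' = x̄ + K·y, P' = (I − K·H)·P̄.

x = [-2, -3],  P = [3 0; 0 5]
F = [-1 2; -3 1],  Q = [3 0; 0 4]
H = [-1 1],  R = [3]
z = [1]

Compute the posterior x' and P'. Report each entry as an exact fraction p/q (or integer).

x' = [-22/9, -7/9]
P' = [653/27 632/27; 632/27 683/27]

x̄ = F·x = [-4, 3]
P̄ = F·P·Fᵀ + Q = [26 19; 19 36]
y = z − H·x̄ = [-6]
S = H·P̄·Hᵀ + R = [27]
K = P̄·Hᵀ·S⁻¹ = [-7/27; 17/27]
x' = x̄ + K·y = [-22/9, -7/9]
P' = (I − K·H)·P̄ = [653/27 632/27; 632/27 683/27]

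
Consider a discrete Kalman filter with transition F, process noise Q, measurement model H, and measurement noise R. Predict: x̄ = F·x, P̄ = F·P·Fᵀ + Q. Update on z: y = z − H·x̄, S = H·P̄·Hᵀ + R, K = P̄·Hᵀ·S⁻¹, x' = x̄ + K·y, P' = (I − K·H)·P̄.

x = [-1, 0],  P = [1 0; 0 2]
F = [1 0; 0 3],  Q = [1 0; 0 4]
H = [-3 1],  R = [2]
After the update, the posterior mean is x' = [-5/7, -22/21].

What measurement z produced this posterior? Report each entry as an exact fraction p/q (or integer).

z = [1]

x̄ = F·x = [-1, 0]
P̄ = F·P·Fᵀ + Q = [2 0; 0 22]
S = H·P̄·Hᵀ + R = [42]
K = P̄·Hᵀ·S⁻¹ = [-1/7; 11/21]
x' − x̄ = [2/7, -22/21] = K·y
y = (KᵀK)⁻¹·Kᵀ·(x' − x̄) = [-2]
z = y + H·x̄ = [-2] + [3] = [1]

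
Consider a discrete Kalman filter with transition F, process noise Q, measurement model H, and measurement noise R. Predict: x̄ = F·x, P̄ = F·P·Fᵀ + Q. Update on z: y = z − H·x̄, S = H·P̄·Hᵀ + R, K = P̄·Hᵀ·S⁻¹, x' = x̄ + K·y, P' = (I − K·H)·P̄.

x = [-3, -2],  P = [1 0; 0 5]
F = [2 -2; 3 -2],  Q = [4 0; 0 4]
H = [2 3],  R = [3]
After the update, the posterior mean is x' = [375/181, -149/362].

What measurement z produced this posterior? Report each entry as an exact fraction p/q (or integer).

x̄ = F·x = [-2, -5]
P̄ = F·P·Fᵀ + Q = [28 26; 26 33]
S = H·P̄·Hᵀ + R = [724]
K = P̄·Hᵀ·S⁻¹ = [67/362; 151/724]
x' − x̄ = [737/181, 1661/362] = K·y
y = (KᵀK)⁻¹·Kᵀ·(x' − x̄) = [22]
z = y + H·x̄ = [22] + [-19] = [3]

z = [3]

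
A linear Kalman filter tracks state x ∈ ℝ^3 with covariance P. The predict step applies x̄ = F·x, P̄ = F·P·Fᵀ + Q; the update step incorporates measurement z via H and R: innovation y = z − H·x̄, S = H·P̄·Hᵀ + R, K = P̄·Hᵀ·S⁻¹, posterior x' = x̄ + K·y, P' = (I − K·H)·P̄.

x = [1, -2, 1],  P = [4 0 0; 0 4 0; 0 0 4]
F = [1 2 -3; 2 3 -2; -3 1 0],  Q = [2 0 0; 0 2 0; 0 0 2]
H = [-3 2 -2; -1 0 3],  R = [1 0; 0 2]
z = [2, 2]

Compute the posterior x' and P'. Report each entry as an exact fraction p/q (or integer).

x' = [-230471/52779, -333772/52779, -41818/52779]
P' = [652916/52779 1174372/52779 205330/52779; 1174372/52779 2136218/52779 380504/52779; 205330/52779 380504/52779 75992/52779]

x̄ = F·x = [-6, -6, -5]
P̄ = F·P·Fᵀ + Q = [58 56 -4; 56 70 -12; -4 -12 42]
y = z − H·x̄ = [-14, 11]
S = H·P̄·Hᵀ + R = [347 -234; -234 462]
K = P̄·Hᵀ·S⁻¹ = [-6888/17593 -18463/52779; -3896/17593 -16430/52779; -2322/17593 11323/52779]
x' = x̄ + K·y = [-230471/52779, -333772/52779, -41818/52779]
P' = (I − K·H)·P̄ = [652916/52779 1174372/52779 205330/52779; 1174372/52779 2136218/52779 380504/52779; 205330/52779 380504/52779 75992/52779]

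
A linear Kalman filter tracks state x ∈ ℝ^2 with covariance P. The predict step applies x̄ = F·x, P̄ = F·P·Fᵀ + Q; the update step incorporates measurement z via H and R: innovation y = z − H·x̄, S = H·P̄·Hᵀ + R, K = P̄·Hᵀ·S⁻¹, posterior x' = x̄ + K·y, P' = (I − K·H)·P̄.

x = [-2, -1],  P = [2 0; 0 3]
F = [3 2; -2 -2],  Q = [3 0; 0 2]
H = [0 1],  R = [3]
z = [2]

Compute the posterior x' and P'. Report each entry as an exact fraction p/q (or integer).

x̄ = F·x = [-8, 6]
P̄ = F·P·Fᵀ + Q = [33 -24; -24 22]
y = z − H·x̄ = [-4]
S = H·P̄·Hᵀ + R = [25]
K = P̄·Hᵀ·S⁻¹ = [-24/25; 22/25]
x' = x̄ + K·y = [-104/25, 62/25]
P' = (I − K·H)·P̄ = [249/25 -72/25; -72/25 66/25]

x' = [-104/25, 62/25]
P' = [249/25 -72/25; -72/25 66/25]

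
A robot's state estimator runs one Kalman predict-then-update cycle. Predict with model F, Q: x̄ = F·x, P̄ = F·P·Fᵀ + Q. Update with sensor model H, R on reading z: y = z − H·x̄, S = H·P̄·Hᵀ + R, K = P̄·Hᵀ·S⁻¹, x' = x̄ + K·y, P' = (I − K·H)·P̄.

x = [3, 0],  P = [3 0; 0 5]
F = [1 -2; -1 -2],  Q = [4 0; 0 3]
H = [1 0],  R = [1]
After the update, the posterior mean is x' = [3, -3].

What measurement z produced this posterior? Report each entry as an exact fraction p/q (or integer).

z = [3]

x̄ = F·x = [3, -3]
P̄ = F·P·Fᵀ + Q = [27 17; 17 26]
S = H·P̄·Hᵀ + R = [28]
K = P̄·Hᵀ·S⁻¹ = [27/28; 17/28]
x' − x̄ = [0, 0] = K·y
y = (KᵀK)⁻¹·Kᵀ·(x' − x̄) = [0]
z = y + H·x̄ = [0] + [3] = [3]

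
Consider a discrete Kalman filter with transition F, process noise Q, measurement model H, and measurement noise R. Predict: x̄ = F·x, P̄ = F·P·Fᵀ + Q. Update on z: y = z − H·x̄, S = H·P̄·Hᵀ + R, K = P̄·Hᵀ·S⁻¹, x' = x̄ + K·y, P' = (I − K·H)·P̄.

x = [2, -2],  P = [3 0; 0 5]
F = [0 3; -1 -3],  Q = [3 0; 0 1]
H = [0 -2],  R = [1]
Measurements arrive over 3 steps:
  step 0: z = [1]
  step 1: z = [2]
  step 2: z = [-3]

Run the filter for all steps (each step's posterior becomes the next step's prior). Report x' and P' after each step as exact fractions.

step 0: x' = [-372/197, -94/197], P' = [1356/197 -45/197; -45/197 49/197]
step 1: x' = [-4866/7093, -6242/7093], P' = [35256/7093 -306/7093; -306/7093 1724/7093]
step 2: x' = [-45798/21019, 32706/21019], P' = [1079223/231209 -14598/231209; -14598/231209 56029/231209]

step 0: x̄ = F·x = [-6, 4]
step 0: P̄ = F·P·Fᵀ + Q = [48 -45; -45 49]
step 0: y = z − H·x̄ = [9]
step 0: S = H·P̄·Hᵀ + R = [197]
step 0: K = P̄·Hᵀ·S⁻¹ = [90/197; -98/197]
step 0: x' = x̄ + K·y = [-372/197, -94/197]
step 0: P' = (I − K·H)·P̄ = [1356/197 -45/197; -45/197 49/197]
step 1: x̄ = F·x = [-282/197, 654/197]
step 1: P̄ = F·P·Fᵀ + Q = [1032/197 -306/197; -306/197 1724/197]
step 1: y = z − H·x̄ = [1702/197]
step 1: S = H·P̄·Hᵀ + R = [7093/197]
step 1: K = P̄·Hᵀ·S⁻¹ = [612/7093; -3448/7093]
step 1: x' = x̄ + K·y = [-4866/7093, -6242/7093]
step 1: P' = (I − K·H)·P̄ = [35256/7093 -306/7093; -306/7093 1724/7093]
step 2: x̄ = F·x = [-18726/7093, 23592/7093]
step 2: P̄ = F·P·Fᵀ + Q = [36795/7093 -14598/7093; -14598/7093 56029/7093]
step 2: y = z − H·x̄ = [25905/7093]
step 2: S = H·P̄·Hᵀ + R = [231209/7093]
step 2: K = P̄·Hᵀ·S⁻¹ = [29196/231209; -112058/231209]
step 2: x' = x̄ + K·y = [-45798/21019, 32706/21019]
step 2: P' = (I − K·H)·P̄ = [1079223/231209 -14598/231209; -14598/231209 56029/231209]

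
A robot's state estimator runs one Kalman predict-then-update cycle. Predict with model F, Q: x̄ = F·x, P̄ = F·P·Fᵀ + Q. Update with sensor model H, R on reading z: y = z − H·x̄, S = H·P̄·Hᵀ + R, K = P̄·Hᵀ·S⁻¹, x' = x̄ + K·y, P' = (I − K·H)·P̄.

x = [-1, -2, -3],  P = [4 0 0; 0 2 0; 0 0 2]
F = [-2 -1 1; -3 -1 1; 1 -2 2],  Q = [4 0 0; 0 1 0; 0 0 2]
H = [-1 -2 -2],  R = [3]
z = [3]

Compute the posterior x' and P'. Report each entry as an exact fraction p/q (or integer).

x̄ = F·x = [1, 2, -3]
P̄ = F·P·Fᵀ + Q = [24 28 0; 28 41 -4; 0 -4 22]
y = z − H·x̄ = [2]
S = H·P̄·Hᵀ + R = [359]
K = P̄·Hᵀ·S⁻¹ = [-80/359; -102/359; -36/359]
x' = x̄ + K·y = [199/359, 514/359, -1149/359]
P' = (I − K·H)·P̄ = [2216/359 1892/359 -2880/359; 1892/359 4315/359 -5108/359; -2880/359 -5108/359 6602/359]

x' = [199/359, 514/359, -1149/359]
P' = [2216/359 1892/359 -2880/359; 1892/359 4315/359 -5108/359; -2880/359 -5108/359 6602/359]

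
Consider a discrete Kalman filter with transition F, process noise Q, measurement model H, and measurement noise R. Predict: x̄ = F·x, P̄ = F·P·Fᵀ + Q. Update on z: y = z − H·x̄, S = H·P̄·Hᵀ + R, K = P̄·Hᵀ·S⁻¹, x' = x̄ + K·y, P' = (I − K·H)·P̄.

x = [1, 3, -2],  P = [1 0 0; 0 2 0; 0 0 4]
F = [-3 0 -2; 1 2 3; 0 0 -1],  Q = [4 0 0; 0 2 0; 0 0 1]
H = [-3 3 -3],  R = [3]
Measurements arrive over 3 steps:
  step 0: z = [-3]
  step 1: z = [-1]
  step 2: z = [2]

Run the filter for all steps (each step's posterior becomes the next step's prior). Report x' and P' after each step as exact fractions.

step 0: x̄ = F·x = [1, 1, 2]
step 0: P̄ = F·P·Fᵀ + Q = [29 -27 8; -27 47 -12; 8 -12 5]
step 0: y = z − H·x̄ = [3]
step 0: S = H·P̄·Hᵀ + R = [1578]
step 0: K = P̄·Hᵀ·S⁻¹ = [-32/263; 43/263; -25/526]
step 0: x' = x̄ + K·y = [167/263, 392/263, 977/526]
step 0: P' = (I − K·H)·P̄ = [1483/263 1155/263 -296/263; 1155/263 1267/263 69/263; -296/263 69/263 755/526]
step 1: x̄ = F·x = [-1478/263, 4833/526, -977/526]
step 1: P̄ = F·P·Fᵀ + Q = [12357/263 -10664/263 -133/263; -10664/263 28293/526 -1949/526; -133/263 -1949/526 1281/526]
step 1: y = z − H·x̄ = [-13412/263]
step 1: S = H·P̄·Hᵀ + R = [452184/263]
step 1: K = P̄·Hᵀ·S⁻¹ = [-2861/18841; 25785/150728; -741/75364]
step 1: x' = x̄ + K·y = [40018/18841, 8748/18841, -51097/37682]
step 1: P' = (I − K·H)·P̄ = [138291/18841 77537/18841 -57893/18841; 77537/18841 523479/150728 -61301/75364; -57893/18841 -61301/75364 42753/18841]
step 2: x̄ = F·x = [-68957/18841, -461/454, 51097/37682]
step 2: P̄ = F·P·Fᵀ + Q = [796279/18841 -5283/227 -88173/18841; -5283/227 14491/454 -957/454; -88173/18841 -957/454 61594/18841]
step 2: y = z − H·x̄ = [-35149/18841]
step 2: S = H·P̄·Hᵀ + R = [40420671/37682]
step 2: K = P̄·Hᵀ·S⁻¹ = [-2293190/13473557; 2159162/13473557; -26273/13473557]
step 2: x' = x̄ + K·y = [-45034379/13473557, -35418687/26947114, 36638463/26947114]
step 2: P' = (I − K·H)·P̄ = [150768533/13473557 80624517/13473557 -67850826/13473557; 80624517/13473557 117797329/26947114 -47770029/26947114; -67850826/13473557 -47770029/26947114 87984169/26947114]

step 0: x' = [167/263, 392/263, 977/526], P' = [1483/263 1155/263 -296/263; 1155/263 1267/263 69/263; -296/263 69/263 755/526]
step 1: x' = [40018/18841, 8748/18841, -51097/37682], P' = [138291/18841 77537/18841 -57893/18841; 77537/18841 523479/150728 -61301/75364; -57893/18841 -61301/75364 42753/18841]
step 2: x' = [-45034379/13473557, -35418687/26947114, 36638463/26947114], P' = [150768533/13473557 80624517/13473557 -67850826/13473557; 80624517/13473557 117797329/26947114 -47770029/26947114; -67850826/13473557 -47770029/26947114 87984169/26947114]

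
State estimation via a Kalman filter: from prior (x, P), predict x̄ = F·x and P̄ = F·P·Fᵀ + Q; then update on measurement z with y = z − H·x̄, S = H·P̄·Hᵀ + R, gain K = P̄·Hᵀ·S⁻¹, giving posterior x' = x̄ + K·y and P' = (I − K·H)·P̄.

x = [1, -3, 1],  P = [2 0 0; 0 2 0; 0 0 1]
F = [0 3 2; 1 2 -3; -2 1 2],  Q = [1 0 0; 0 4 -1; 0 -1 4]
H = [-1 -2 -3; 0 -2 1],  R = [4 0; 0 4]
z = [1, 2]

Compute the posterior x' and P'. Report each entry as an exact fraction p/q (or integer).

x' = [2341/19879, -41587/39758, 3609/19879]
P' = [158240/19879 -17642/19879 -34848/19879; -17642/19879 28075/39758 -967/19879; -34848/19879 -967/19879 17250/19879]

x̄ = F·x = [-7, -8, -3]
P̄ = F·P·Fᵀ + Q = [23 6 10; 6 23 -7; 10 -7 18]
y = z − H·x̄ = [-31, -11]
S = H·P̄·Hᵀ + R = [281 12; 12 142]
K = P̄·Hᵀ·S⁻¹ = [-4603/19879 109/19879; -1883/19879 -14521/39758; -3742/19879 4796/19879]
x' = x̄ + K·y = [2341/19879, -41587/39758, 3609/19879]
P' = (I − K·H)·P̄ = [158240/19879 -17642/19879 -34848/19879; -17642/19879 28075/39758 -967/19879; -34848/19879 -967/19879 17250/19879]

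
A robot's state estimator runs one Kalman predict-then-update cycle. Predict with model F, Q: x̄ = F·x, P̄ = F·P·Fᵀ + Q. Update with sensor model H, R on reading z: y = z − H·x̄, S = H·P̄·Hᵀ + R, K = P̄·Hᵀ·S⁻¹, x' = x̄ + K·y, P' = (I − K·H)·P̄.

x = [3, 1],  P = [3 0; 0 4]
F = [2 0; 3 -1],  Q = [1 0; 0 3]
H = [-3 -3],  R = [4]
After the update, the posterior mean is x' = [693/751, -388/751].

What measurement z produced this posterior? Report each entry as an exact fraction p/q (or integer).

z = [-1]

x̄ = F·x = [6, 8]
P̄ = F·P·Fᵀ + Q = [13 18; 18 34]
S = H·P̄·Hᵀ + R = [751]
K = P̄·Hᵀ·S⁻¹ = [-93/751; -156/751]
x' − x̄ = [-3813/751, -6396/751] = K·y
y = (KᵀK)⁻¹·Kᵀ·(x' − x̄) = [41]
z = y + H·x̄ = [41] + [-42] = [-1]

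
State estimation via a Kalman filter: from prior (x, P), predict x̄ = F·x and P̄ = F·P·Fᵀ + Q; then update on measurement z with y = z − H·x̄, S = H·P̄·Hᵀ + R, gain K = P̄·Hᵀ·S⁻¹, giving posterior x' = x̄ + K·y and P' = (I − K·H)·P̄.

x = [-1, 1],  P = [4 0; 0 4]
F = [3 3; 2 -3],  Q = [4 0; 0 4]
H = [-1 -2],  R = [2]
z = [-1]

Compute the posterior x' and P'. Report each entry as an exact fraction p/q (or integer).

x' = [286/127, -85/127]
P' = [8300/127 -4124/127; -4124/127 2112/127]

x̄ = F·x = [0, -5]
P̄ = F·P·Fᵀ + Q = [76 -12; -12 56]
y = z − H·x̄ = [-11]
S = H·P̄·Hᵀ + R = [254]
K = P̄·Hᵀ·S⁻¹ = [-26/127; -50/127]
x' = x̄ + K·y = [286/127, -85/127]
P' = (I − K·H)·P̄ = [8300/127 -4124/127; -4124/127 2112/127]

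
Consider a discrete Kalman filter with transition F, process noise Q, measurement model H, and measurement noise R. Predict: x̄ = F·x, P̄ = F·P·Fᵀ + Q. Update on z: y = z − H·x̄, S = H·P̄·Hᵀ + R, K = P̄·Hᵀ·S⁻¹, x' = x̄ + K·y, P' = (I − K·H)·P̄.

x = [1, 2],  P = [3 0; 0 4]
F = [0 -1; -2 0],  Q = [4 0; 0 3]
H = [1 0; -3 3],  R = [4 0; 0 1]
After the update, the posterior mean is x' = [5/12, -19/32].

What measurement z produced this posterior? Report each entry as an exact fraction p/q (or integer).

z = [2, -3]

x̄ = F·x = [-2, -2]
P̄ = F·P·Fᵀ + Q = [8 0; 0 15]
S = H·P̄·Hᵀ + R = [12 -24; -24 208]
K = P̄·Hᵀ·S⁻¹ = [17/30 -1/20; 9/16 9/32]
x' − x̄ = [29/12, 45/32] = K·y
y = (KᵀK)⁻¹·Kᵀ·(x' − x̄) = [4, -3]
z = y + H·x̄ = [4, -3] + [-2, 0] = [2, -3]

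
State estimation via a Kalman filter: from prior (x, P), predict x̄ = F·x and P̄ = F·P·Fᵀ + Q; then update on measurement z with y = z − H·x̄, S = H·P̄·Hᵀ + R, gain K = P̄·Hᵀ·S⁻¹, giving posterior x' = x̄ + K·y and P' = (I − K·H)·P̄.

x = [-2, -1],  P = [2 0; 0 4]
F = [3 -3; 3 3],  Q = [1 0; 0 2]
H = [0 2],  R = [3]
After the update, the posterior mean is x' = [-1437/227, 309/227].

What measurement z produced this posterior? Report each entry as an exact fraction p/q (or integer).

z = [3]

x̄ = F·x = [-3, -9]
P̄ = F·P·Fᵀ + Q = [55 -18; -18 56]
S = H·P̄·Hᵀ + R = [227]
K = P̄·Hᵀ·S⁻¹ = [-36/227; 112/227]
x' − x̄ = [-756/227, 2352/227] = K·y
y = (KᵀK)⁻¹·Kᵀ·(x' − x̄) = [21]
z = y + H·x̄ = [21] + [-18] = [3]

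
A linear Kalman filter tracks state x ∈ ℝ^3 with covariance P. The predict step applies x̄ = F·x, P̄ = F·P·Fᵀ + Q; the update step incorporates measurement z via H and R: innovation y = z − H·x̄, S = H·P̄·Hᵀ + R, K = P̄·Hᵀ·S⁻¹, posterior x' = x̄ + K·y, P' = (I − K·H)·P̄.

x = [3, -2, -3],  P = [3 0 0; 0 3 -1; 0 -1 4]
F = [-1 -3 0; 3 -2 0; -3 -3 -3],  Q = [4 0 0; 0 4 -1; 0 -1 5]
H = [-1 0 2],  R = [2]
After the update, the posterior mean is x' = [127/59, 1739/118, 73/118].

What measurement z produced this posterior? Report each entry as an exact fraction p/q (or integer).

x̄ = F·x = [3, 13, 6]
P̄ = F·P·Fᵀ + Q = [34 9 27; 9 43 -16; 27 -16 77]
S = H·P̄·Hᵀ + R = [236]
K = P̄·Hᵀ·S⁻¹ = [5/59; -41/236; 127/236]
x' − x̄ = [-50/59, 205/118, -635/118] = K·y
y = (KᵀK)⁻¹·Kᵀ·(x' − x̄) = [-10]
z = y + H·x̄ = [-10] + [9] = [-1]

z = [-1]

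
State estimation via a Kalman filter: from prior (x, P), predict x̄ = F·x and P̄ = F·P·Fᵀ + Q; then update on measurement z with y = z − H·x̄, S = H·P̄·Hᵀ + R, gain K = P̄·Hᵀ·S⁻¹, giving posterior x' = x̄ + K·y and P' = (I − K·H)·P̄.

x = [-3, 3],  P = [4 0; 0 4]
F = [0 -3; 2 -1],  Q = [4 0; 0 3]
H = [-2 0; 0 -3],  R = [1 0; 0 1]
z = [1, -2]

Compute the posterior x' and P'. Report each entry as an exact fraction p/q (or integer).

x̄ = F·x = [-9, -9]
P̄ = F·P·Fᵀ + Q = [40 12; 12 23]
y = z − H·x̄ = [-17, -29]
S = H·P̄·Hᵀ + R = [161 72; 72 208]
K = P̄·Hᵀ·S⁻¹ = [-878/1769 -9/7076; -3/3538 -9381/28304]
x' = x̄ + K·y = [-3719/7076, 17721/28304]
P' = (I − K·H)·P̄ = [439/1769 3/7076; 3/7076 3127/28304]

x' = [-3719/7076, 17721/28304]
P' = [439/1769 3/7076; 3/7076 3127/28304]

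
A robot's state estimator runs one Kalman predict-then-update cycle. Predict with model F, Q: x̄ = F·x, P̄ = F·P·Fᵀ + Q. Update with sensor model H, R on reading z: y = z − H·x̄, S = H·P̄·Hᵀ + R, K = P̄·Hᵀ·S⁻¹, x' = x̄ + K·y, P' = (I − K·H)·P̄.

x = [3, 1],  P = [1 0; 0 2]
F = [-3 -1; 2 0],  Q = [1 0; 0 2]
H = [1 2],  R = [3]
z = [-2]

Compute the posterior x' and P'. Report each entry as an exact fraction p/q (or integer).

x̄ = F·x = [-10, 6]
P̄ = F·P·Fᵀ + Q = [12 -6; -6 6]
y = z − H·x̄ = [-4]
S = H·P̄·Hᵀ + R = [15]
K = P̄·Hᵀ·S⁻¹ = [0; 2/5]
x' = x̄ + K·y = [-10, 22/5]
P' = (I − K·H)·P̄ = [12 -6; -6 18/5]

x' = [-10, 22/5]
P' = [12 -6; -6 18/5]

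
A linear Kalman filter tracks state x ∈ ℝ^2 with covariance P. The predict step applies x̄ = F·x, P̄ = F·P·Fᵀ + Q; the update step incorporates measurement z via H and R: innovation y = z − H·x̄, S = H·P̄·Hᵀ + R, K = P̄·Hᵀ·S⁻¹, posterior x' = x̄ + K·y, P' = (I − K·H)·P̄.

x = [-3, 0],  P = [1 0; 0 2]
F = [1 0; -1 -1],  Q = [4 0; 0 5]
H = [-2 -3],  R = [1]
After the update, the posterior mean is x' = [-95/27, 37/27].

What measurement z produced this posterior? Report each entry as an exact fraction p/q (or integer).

z = [3]

x̄ = F·x = [-3, 3]
P̄ = F·P·Fᵀ + Q = [5 -1; -1 8]
S = H·P̄·Hᵀ + R = [81]
K = P̄·Hᵀ·S⁻¹ = [-7/81; -22/81]
x' − x̄ = [-14/27, -44/27] = K·y
y = (KᵀK)⁻¹·Kᵀ·(x' − x̄) = [6]
z = y + H·x̄ = [6] + [-3] = [3]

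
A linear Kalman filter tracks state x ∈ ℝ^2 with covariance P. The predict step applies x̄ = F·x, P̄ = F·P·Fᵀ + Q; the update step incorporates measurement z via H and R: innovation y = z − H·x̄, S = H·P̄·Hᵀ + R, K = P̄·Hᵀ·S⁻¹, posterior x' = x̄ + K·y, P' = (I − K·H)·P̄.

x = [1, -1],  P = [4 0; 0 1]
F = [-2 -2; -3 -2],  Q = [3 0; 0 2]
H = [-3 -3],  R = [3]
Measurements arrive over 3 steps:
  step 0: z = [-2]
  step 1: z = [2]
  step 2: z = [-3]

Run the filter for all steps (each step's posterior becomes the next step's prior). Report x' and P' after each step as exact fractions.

step 0: x̄ = F·x = [0, -1]
step 0: P̄ = F·P·Fᵀ + Q = [23 28; 28 42]
step 0: y = z − H·x̄ = [-5]
step 0: S = H·P̄·Hᵀ + R = [1092]
step 0: K = P̄·Hᵀ·S⁻¹ = [-51/364; -5/26]
step 0: x' = x̄ + K·y = [255/364, -1/26]
step 0: P' = (I − K·H)·P̄ = [569/364 -37/26; -37/26 21/13]
step 1: x̄ = F·x = [-241/182, -737/364]
step 1: P̄ = F·P·Fᵀ + Q = [394/91 293/182; 293/182 1985/364]
step 1: y = z − H·x̄ = [-2929/364]
step 1: S = H·P̄·Hᵀ + R = [43689/364]
step 1: K = P̄·Hᵀ·S⁻¹ = [-2162/14563; -2571/14563]
step 1: x' = x̄ + K·y = [-1887/14563, -8798/14563]
step 1: P' = (I − K·H)·P̄ = [24529/14563 -22367/14563; -22367/14563 24938/14563]
step 2: x̄ = F·x = [21370/14563, 23257/14563]
step 2: P̄ = F·P·Fᵀ + Q = [62621/14563 23256/14563; 23256/14563 81235/14563]
step 2: y = z − H·x̄ = [90192/14563]
step 2: S = H·P̄·Hᵀ + R = [1757001/14563]
step 2: K = P̄·Hᵀ·S⁻¹ = [-85877/585667; -104491/585667]
step 2: x' = x̄ + K·y = [327562/585667, 288169/585667]
step 2: P' = (I − K·H)·P̄ = [999140/585667 -913263/585667; -913263/585667 1017754/585667]

step 0: x' = [255/364, -1/26], P' = [569/364 -37/26; -37/26 21/13]
step 1: x' = [-1887/14563, -8798/14563], P' = [24529/14563 -22367/14563; -22367/14563 24938/14563]
step 2: x' = [327562/585667, 288169/585667], P' = [999140/585667 -913263/585667; -913263/585667 1017754/585667]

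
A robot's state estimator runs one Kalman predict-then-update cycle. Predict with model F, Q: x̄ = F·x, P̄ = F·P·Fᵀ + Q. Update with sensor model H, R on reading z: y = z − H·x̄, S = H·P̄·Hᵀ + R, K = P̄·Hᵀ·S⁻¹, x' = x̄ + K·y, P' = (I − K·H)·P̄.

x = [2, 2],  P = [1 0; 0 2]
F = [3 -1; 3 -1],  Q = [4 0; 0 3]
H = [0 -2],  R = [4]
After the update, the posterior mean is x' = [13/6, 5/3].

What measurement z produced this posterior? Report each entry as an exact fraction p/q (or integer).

x̄ = F·x = [4, 4]
P̄ = F·P·Fᵀ + Q = [15 11; 11 14]
S = H·P̄·Hᵀ + R = [60]
K = P̄·Hᵀ·S⁻¹ = [-11/30; -7/15]
x' − x̄ = [-11/6, -7/3] = K·y
y = (KᵀK)⁻¹·Kᵀ·(x' − x̄) = [5]
z = y + H·x̄ = [5] + [-8] = [-3]

z = [-3]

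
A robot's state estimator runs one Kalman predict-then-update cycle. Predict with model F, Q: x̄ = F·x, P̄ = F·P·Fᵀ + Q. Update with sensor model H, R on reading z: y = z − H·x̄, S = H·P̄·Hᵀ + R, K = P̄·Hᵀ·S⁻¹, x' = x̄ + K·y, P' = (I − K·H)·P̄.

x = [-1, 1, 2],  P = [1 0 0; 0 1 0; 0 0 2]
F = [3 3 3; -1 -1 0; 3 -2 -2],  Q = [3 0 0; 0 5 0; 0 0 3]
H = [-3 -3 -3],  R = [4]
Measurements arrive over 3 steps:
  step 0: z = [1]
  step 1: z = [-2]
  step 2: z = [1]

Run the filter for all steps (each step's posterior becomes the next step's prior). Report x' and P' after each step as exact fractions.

step 0: x̄ = F·x = [6, 0, -9]
step 0: P̄ = F·P·Fᵀ + Q = [39 -6 -9; -6 7 -1; -9 -1 24]
step 0: y = z − H·x̄ = [-8]
step 0: S = H·P̄·Hᵀ + R = [346]
step 0: K = P̄·Hᵀ·S⁻¹ = [-36/173; 0; -21/173]
step 0: x' = x̄ + K·y = [1326/173, 0, -1389/173]
step 0: P' = (I − K·H)·P̄ = [4155/173 -6 -3069/173; -6 7 -1; -3069/173 -1 3270/173]
step 1: x̄ = F·x = [-189/173, -1326/173, 6756/173]
step 1: P̄ = F·P·Fᵀ + Q = [1203/173 -144/173 264/173; -144/173 4155/173 -15489/173; 264/173 -15489/173 103738/173]
step 1: y = z − H·x̄ = [15377/173]
step 1: S = H·P̄·Hᵀ + R = [705914/173]
step 1: K = P̄·Hᵀ·S⁻¹ = [-3969/705914; 17217/352957; -265539/705914]
step 1: x' = x̄ + K·y = [-1123983/705914, -1175001/352957, 3965097/705914]
step 1: P' = (I − K·H)·P̄ = [4817697/705914 101205/352957 -5014815/705914; 101205/352957 5050209/352957 -5174370/352957; -5014815/705914 -5174370/352957 15717607/705914]
step 2: x̄ = F·x = [736668/352957, 3473985/705914, -6602139/705914]
step 2: P̄ = F·P·Fᵀ + Q = [2469315/352957 60930/352957 -900606/352957; 60930/352957 18852505/705914 -25181775/705914; -900606/352957 -25181775/705914 123708055/705914]
step 2: y = z − H·x̄ = [-193570/32087]
step 2: S = H·P̄·Hᵀ + R = [3499240/2917]
step 2: K = P̄·Hᵀ·S⁻¹ = [-444447/38491640; 169293/7698328; -6594891/19245820]
step 2: x' = x̄ + K·y = [91320183/42340804, 202752945/42340804, -77117658/10585201]
step 2: P' = (I − K·H)·P̄ = [2894478123/423408040 40412583/84681608 -1545011241/211704020; 40412583/84681608 2212424875/84681608 -1127660211/42340804; -1545011241/211704020 -1127660211/42340804 1820009341/52926005]

step 0: x' = [1326/173, 0, -1389/173], P' = [4155/173 -6 -3069/173; -6 7 -1; -3069/173 -1 3270/173]
step 1: x' = [-1123983/705914, -1175001/352957, 3965097/705914], P' = [4817697/705914 101205/352957 -5014815/705914; 101205/352957 5050209/352957 -5174370/352957; -5014815/705914 -5174370/352957 15717607/705914]
step 2: x' = [91320183/42340804, 202752945/42340804, -77117658/10585201], P' = [2894478123/423408040 40412583/84681608 -1545011241/211704020; 40412583/84681608 2212424875/84681608 -1127660211/42340804; -1545011241/211704020 -1127660211/42340804 1820009341/52926005]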